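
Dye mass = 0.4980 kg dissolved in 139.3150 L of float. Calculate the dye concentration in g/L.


Formula: Conc = dye_mass(kg) / volume(L) * 1000
Substituting: Conc = 0.4980 / 139.3150 * 1000
Result: 3.5746 g/L


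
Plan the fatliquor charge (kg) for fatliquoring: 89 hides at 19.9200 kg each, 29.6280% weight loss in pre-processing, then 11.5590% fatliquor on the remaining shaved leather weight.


Total_raw = N * avg_wt = 89 * 19.9200 = 1772.8800 kg
Substrate = Total_raw * (1 - loss/100) = 1772.8800 * (1 - 29.6280/100) = 1247.6111 kg
Fat = Substrate * pct / 100 = 1247.6111 * 11.5590 / 100 = 144.2114 kg


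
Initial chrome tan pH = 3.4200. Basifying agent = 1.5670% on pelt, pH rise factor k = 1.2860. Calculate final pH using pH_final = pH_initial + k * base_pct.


Formula: pH_final = pH_initial + k * base_pct
Substituting: pH_final = 3.4200 + 1.2860 * 1.5670
Result: 5.4352


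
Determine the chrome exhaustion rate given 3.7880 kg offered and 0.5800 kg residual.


Formula: Uptake = (offered - residual) / offered * 100
Substituting: Uptake = (3.7880 - 0.5800) / 3.7880 * 100
Result: 84.6885 %


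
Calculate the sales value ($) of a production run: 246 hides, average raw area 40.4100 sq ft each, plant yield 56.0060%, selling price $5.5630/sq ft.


Raw_total = N * avg_area = 246 * 40.4100 = 9940.8600 sq ft
Finished = Raw_total * yield / 100 = 9940.8600 * 56.0060 / 100 = 5567.4781 sq ft
Value = Finished * price = 5567.4781 * 5.5630 = 30971.8804 $


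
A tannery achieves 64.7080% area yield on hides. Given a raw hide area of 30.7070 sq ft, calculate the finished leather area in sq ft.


Formula: finished = raw * yield / 100
Substituting: finished = 30.7070 * 64.7080 / 100
Result: 19.8699 sq ft


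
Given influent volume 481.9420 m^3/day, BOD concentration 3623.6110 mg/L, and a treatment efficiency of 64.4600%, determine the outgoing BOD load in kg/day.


Load_in = volume * conc / 1000 = 481.9420 * 3623.6110 / 1000 = 1746.3703 kg/day
Removed = Load_in * eff / 100 = 1746.3703 * 64.4600 / 100 = 1125.7103 kg/day
Load_out = Load_in - Removed = 1746.3703 - 1125.7103 = 620.6600 kg/day


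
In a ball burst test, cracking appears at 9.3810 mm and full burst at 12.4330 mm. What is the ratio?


Formula: Ratio = crack / burst
Substituting: Ratio = 9.3810 / 12.4330
Result: 0.7545


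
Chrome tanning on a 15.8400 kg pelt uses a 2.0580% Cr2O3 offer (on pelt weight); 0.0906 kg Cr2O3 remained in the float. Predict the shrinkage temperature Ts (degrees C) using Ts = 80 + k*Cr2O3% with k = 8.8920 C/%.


Offered = pelt * offer_pct / 100 = 15.8400 * 2.0580 / 100 = 0.3260 kg
Uptake = offered - residual = 0.3260 - 0.0906 = 0.2354 kg
Cr2O3% on pelt = uptake / pelt * 100 = 0.2354 / 15.8400 * 100 = 1.4860 %
Ts = 80 + k * Cr2O3% = 80 + 8.8920 * 1.4860 = 93.2138 C


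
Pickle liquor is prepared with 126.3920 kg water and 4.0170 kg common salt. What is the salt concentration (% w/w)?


Formula: Conc = salt / (water + salt) * 100
Substituting: Conc = 4.0170 / (126.3920 + 4.0170) * 100
Result: 3.0803 %


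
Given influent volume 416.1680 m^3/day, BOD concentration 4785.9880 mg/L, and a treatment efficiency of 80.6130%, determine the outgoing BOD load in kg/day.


Load_in = volume * conc / 1000 = 416.1680 * 4785.9880 / 1000 = 1991.7751 kg/day
Removed = Load_in * eff / 100 = 1991.7751 * 80.6130 / 100 = 1605.6296 kg/day
Load_out = Load_in - Removed = 1991.7751 - 1605.6296 = 386.1454 kg/day


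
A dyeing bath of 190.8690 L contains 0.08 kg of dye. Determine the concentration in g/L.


Formula: Conc = dye_mass(kg) / volume(L) * 1000
Substituting: Conc = 0.08 / 190.8690 * 1000
Result: 0.4191 g/L


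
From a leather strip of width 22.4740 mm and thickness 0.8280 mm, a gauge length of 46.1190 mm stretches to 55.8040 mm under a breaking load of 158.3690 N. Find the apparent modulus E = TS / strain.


TS = F / (w * t) = 158.3690 / (22.4740 * 0.8280) = 8.5106 N/mm^2
strain = (Lf - L0) / L0 = (55.8040 - 46.1190) / 46.1190 = 0.2100
E = TS / strain = 8.5106 / 0.2100 = 40.5266 N/mm^2


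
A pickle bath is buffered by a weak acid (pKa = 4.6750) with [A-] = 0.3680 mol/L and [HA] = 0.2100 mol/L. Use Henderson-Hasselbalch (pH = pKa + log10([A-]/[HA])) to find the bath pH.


ratio = [A-] / [HA] = 0.3680 / 0.2100 = 1.7524
log10(ratio) = 0.2436
pH = pKa + log10(ratio) = 4.6750 + 0.2436 = 4.9186


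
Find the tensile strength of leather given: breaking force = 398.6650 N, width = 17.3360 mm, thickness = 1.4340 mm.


Formula: TS = force / (width * thickness)
Substituting: TS = 398.6650 / (17.3360 * 1.4340)
Result: 16.0365 N/mm^2


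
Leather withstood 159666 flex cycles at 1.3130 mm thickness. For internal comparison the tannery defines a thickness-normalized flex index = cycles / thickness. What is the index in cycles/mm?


Formula: Index = cycles / thickness
Substituting: Index = 159666 / 1.3130
Result: 121603.9604 cycles/mm


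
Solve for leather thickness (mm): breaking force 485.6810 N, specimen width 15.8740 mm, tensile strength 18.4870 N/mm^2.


Formula: t = F / (TS * w)
Substituting: t = 485.6810 / (18.4870 * 15.8740)
Result: 1.6550 mm


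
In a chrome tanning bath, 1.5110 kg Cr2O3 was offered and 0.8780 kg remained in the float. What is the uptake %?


Formula: Uptake = (offered - residual) / offered * 100
Substituting: Uptake = (1.5110 - 0.8780) / 1.5110 * 100
Result: 41.8928 %


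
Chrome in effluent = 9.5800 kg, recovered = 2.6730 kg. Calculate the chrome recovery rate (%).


Formula: Recovery = recovered / input * 100
Substituting: Recovery = 2.6730 / 9.5800 * 100
Result: 27.9019 %


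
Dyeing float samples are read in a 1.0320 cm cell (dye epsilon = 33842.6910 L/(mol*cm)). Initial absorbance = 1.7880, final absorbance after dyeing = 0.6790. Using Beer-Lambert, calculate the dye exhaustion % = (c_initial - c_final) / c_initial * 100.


c_initial = A_i / (epsilon * l) = 1.7880 / (33842.6910 * 1.0320) = 5.1194e-05 mol/L
c_final = A_f / (epsilon * l) = 0.6790 / (33842.6910 * 1.0320) = 1.9441e-05 mol/L
Exhaustion = (c_initial - c_final) / c_initial * 100 = (5.1194e-05 - 1.9441e-05) / 5.1194e-05 * 100 = 62.0246 %


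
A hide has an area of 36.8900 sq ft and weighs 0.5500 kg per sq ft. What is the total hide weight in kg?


Formula: Weight = area * weight_per_sqft
Substituting: Weight = 36.8900 * 0.5500
Result: 20.2895 kg


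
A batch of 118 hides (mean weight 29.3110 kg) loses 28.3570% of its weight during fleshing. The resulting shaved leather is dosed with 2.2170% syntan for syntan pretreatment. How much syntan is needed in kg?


Total_raw = N * avg_wt = 118 * 29.3110 = 3458.6980 kg
Substrate = Total_raw * (1 - loss/100) = 3458.6980 * (1 - 28.3570/100) = 2477.9150 kg
Syntan = Substrate * pct / 100 = 2477.9150 * 2.2170 / 100 = 54.9354 kg


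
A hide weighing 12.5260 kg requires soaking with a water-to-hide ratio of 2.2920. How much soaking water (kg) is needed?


Formula: Water = hide_weight * ratio
Substituting: Water = 12.5260 * 2.2920
Result: 28.7096 kg


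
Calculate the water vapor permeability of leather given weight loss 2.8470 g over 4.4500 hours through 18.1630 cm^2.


Formula: WVP = loss / (area * time)
Substituting: WVP = 2.8470 / (18.1630 * 4.4500)
Result: 0.0352241 g/(cm^2*hr)


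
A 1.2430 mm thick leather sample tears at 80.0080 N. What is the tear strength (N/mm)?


Formula: Tear strength = force / thickness
Substituting: Tear strength = 80.0080 / 1.2430
Result: 64.3669 N/mm


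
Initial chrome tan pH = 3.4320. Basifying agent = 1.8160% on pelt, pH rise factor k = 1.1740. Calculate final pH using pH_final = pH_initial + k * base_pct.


Formula: pH_final = pH_initial + k * base_pct
Substituting: pH_final = 3.4320 + 1.1740 * 1.8160
Result: 5.5640


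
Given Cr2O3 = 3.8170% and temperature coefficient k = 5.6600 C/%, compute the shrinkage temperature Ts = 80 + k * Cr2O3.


Formula: Ts = 80 + k * Cr2O3
Substituting: Ts = 80 + 5.6600 * 3.8170
Result: 101.6042 C


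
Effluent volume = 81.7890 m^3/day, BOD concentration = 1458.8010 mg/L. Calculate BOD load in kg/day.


Formula: BOD_load = volume * conc / 1000
Substituting: BOD_load = 81.7890 * 1458.8010 / 1000
Result: 119.3139 kg/day


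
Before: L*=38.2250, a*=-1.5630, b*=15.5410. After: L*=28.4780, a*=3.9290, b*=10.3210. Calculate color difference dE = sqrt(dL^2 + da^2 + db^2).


dL = -9.7470, da = 5.4920, db = -5.2200
dE = sqrt((-9.7470)^2 + 5.4920^2 + (-5.2200)^2) = 12.3456


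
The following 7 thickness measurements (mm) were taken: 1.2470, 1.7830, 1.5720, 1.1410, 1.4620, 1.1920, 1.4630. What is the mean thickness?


Formula: Average = sum / n
Substituting: Average = 9.8600 / 7
Result: 1.4086 mm


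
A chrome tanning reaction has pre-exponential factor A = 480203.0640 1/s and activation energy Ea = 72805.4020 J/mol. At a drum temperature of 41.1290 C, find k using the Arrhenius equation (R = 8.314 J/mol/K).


T_K = T_C + 273.15 = 41.1290 + 273.15 = 314.2790 K
exponent = -Ea / (R * T_K) = -72805.4020 / (8.314 * 314.2790) = -27.8637
k = A * exp(exponent) = 480203.0640 * exp(-27.8637) = 3.8053e-07 1/s


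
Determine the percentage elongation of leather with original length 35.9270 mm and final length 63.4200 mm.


Formula: Elongation = (Lf - L0) / L0 * 100
Substituting: Elongation = (63.4200 - 35.9270) / 35.9270 * 100
Result: 76.5246 %


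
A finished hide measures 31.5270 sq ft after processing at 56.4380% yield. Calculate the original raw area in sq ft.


Formula: raw = finished * 100 / yield
Substituting: raw = 31.5270 * 100 / 56.4380
Result: 55.8613 sq ft


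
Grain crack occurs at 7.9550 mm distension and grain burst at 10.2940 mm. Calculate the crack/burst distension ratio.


Formula: Ratio = crack / burst
Substituting: Ratio = 7.9550 / 10.2940
Result: 0.7728


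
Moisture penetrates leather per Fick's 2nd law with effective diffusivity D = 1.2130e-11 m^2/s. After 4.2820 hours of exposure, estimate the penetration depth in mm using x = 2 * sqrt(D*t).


t = 4.2820 hr * 3600 = 15415.2000 s
D * t = 1.2130e-11 * 15415.2000 = 1.8699e-07
x = 2 * sqrt(D*t) = 2 * sqrt(1.8699e-07) = 8.6484e-04 m = 0.8648 mm


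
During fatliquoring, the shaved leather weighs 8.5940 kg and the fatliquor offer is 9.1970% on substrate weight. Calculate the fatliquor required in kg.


Formula: Fat = substrate * pct / 100
Substituting: Fat = 8.5940 * 9.1970 / 100
Result: 0.7904 kg


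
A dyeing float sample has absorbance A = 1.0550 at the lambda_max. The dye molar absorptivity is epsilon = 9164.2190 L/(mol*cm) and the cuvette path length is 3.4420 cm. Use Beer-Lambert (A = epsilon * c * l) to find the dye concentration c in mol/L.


Formula: c = A / (epsilon * l)
Substituting: c = 1.0550 / (9164.2190 * 3.4420)
Result: 3.3446e-05 mol/L


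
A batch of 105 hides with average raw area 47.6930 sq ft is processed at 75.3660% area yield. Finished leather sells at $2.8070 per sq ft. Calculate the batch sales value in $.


Raw_total = N * avg_area = 105 * 47.6930 = 5007.7650 sq ft
Finished = Raw_total * yield / 100 = 5007.7650 * 75.3660 / 100 = 3774.1522 sq ft
Value = Finished * price = 3774.1522 * 2.8070 = 10594.0451 $


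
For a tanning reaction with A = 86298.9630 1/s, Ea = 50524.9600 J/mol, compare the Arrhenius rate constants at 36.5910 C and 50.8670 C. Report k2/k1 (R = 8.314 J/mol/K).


T1 = 36.5910 + 273.15 = 309.7410 K; T2 = 50.8670 + 273.15 = 324.0170 K
k1 = A * exp(-Ea/(R*T1)) = 86298.9630 * exp(-50524.9600/(8.314*309.7410)) = 2.6012e-04 1/s
k2 = A * exp(-Ea/(R*T2)) = 86298.9630 * exp(-50524.9600/(8.314*324.0170)) = 6.1745e-04 1/s
k2/k1 = 6.1745e-04 / 2.6012e-04 = 2.3737


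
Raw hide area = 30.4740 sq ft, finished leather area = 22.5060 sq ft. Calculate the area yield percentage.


Formula: Yield = finished / raw * 100
Substituting: Yield = 22.5060 / 30.4740 * 100
Result: 73.8531 %


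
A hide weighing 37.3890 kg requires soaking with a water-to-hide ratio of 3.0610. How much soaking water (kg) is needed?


Formula: Water = hide_weight * ratio
Substituting: Water = 37.3890 * 3.0610
Result: 114.4477 kg


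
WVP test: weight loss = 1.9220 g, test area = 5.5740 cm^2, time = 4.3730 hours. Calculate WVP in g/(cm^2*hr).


Formula: WVP = loss / (area * time)
Substituting: WVP = 1.9220 / (5.5740 * 4.3730)
Result: 0.078851 g/(cm^2*hr)


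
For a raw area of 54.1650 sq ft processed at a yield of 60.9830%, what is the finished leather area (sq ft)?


Formula: finished = raw * yield / 100
Substituting: finished = 54.1650 * 60.9830 / 100
Result: 33.0314 sq ft


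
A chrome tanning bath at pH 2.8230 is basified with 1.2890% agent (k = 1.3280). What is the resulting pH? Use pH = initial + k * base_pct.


Formula: pH_final = pH_initial + k * base_pct
Substituting: pH_final = 2.8230 + 1.3280 * 1.2890
Result: 4.5348


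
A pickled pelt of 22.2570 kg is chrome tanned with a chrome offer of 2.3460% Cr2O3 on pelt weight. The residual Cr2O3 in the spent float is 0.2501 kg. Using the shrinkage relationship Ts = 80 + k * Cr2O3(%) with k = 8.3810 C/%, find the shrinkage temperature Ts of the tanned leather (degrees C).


Offered = pelt * offer_pct / 100 = 22.2570 * 2.3460 / 100 = 0.5221 kg
Uptake = offered - residual = 0.5221 - 0.2501 = 0.2720 kg
Cr2O3% on pelt = uptake / pelt * 100 = 0.2720 / 22.2570 * 100 = 1.2223 %
Ts = 80 + k * Cr2O3% = 80 + 8.3810 * 1.2223 = 90.2442 C


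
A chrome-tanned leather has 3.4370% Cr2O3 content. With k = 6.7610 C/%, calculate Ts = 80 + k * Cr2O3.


Formula: Ts = 80 + k * Cr2O3
Substituting: Ts = 80 + 6.7610 * 3.4370
Result: 103.2376 C


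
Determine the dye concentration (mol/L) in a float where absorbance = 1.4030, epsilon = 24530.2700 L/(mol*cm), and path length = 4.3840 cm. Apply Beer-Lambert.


Formula: c = A / (epsilon * l)
Substituting: c = 1.4030 / (24530.2700 * 4.3840)
Result: 1.3046e-05 mol/L


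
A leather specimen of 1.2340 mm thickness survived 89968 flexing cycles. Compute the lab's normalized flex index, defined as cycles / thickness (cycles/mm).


Formula: Index = cycles / thickness
Substituting: Index = 89968 / 1.2340
Result: 72907.6175 cycles/mm


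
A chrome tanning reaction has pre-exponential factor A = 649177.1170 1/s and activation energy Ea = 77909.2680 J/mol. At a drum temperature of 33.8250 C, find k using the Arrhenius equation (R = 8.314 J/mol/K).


T_K = T_C + 273.15 = 33.8250 + 273.15 = 306.9750 K
exponent = -Ea / (R * T_K) = -77909.2680 / (8.314 * 306.9750) = -30.5264
k = A * exp(exponent) = 649177.1170 * exp(-30.5264) = 3.5884e-08 1/s


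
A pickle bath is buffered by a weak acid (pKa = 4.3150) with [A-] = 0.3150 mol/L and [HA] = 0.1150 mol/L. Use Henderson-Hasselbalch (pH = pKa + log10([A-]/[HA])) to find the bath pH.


ratio = [A-] / [HA] = 0.3150 / 0.1150 = 2.7391
log10(ratio) = 0.4376
pH = pKa + log10(ratio) = 4.3150 + 0.4376 = 4.7526


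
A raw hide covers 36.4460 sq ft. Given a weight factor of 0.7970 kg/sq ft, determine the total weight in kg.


Formula: Weight = area * weight_per_sqft
Substituting: Weight = 36.4460 * 0.7970
Result: 29.0475 kg


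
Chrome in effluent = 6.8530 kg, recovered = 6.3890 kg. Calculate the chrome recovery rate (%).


Formula: Recovery = recovered / input * 100
Substituting: Recovery = 6.3890 / 6.8530 * 100
Result: 93.2292 %


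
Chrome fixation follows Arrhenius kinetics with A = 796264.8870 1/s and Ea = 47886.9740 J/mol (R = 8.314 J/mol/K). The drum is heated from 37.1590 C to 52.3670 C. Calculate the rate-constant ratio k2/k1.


T1 = 37.1590 + 273.15 = 310.3090 K; T2 = 52.3670 + 273.15 = 325.5170 K
k1 = A * exp(-Ea/(R*T1)) = 796264.8870 * exp(-47886.9740/(8.314*310.3090)) = 0.00691675 1/s
k2 = A * exp(-Ea/(R*T2)) = 796264.8870 * exp(-47886.9740/(8.314*325.5170)) = 0.0164632 1/s
k2/k1 = 0.0164632 / 0.00691675 = 2.3802


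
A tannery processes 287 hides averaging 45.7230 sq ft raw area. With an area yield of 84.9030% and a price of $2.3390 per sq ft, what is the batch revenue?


Raw_total = N * avg_area = 287 * 45.7230 = 13122.5010 sq ft
Finished = Raw_total * yield / 100 = 13122.5010 * 84.9030 / 100 = 11141.3970 sq ft
Value = Finished * price = 11141.3970 * 2.3390 = 26059.7276 $


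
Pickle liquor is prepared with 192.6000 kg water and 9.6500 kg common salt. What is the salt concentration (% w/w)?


Formula: Conc = salt / (water + salt) * 100
Substituting: Conc = 9.6500 / (192.6000 + 9.6500) * 100
Result: 4.7713 %


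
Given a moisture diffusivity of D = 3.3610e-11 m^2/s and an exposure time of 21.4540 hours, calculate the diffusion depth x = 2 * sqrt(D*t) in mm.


t = 21.4540 hr * 3600 = 77234.4000 s
D * t = 3.3610e-11 * 77234.4000 = 2.5958e-06
x = 2 * sqrt(D*t) = 2 * sqrt(2.5958e-06) = 0.00322233 m = 3.2223 mm


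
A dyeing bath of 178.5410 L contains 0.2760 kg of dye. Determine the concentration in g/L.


Formula: Conc = dye_mass(kg) / volume(L) * 1000
Substituting: Conc = 0.2760 / 178.5410 * 1000
Result: 1.5459 g/L


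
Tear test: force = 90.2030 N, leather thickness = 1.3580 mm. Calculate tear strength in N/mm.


Formula: Tear strength = force / thickness
Substituting: Tear strength = 90.2030 / 1.3580
Result: 66.4234 N/mm


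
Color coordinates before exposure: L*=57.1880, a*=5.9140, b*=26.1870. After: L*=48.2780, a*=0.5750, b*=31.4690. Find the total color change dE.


dL = -8.9100, da = -5.3390, db = 5.2820
dE = sqrt((-8.9100)^2 + (-5.3390)^2 + 5.2820^2) = 11.6530


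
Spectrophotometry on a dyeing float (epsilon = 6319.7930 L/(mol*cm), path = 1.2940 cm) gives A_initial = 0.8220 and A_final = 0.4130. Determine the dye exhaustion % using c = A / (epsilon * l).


c_initial = A_i / (epsilon * l) = 0.8220 / (6319.7930 * 1.2940) = 1.0052e-04 mol/L
c_final = A_f / (epsilon * l) = 0.4130 / (6319.7930 * 1.2940) = 5.0503e-05 mol/L
Exhaustion = (c_initial - c_final) / c_initial * 100 = (1.0052e-04 - 5.0503e-05) / 1.0052e-04 * 100 = 49.7567 %


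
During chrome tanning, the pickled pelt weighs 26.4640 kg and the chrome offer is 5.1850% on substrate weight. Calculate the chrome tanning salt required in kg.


Formula: Chrome = substrate * pct / 100
Substituting: Chrome = 26.4640 * 5.1850 / 100
Result: 1.3722 kg


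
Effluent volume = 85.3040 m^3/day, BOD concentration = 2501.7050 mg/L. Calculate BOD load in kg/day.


Formula: BOD_load = volume * conc / 1000
Substituting: BOD_load = 85.3040 * 2501.7050 / 1000
Result: 213.4054 kg/day


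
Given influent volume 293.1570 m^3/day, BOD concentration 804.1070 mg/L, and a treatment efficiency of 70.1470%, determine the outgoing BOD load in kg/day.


Load_in = volume * conc / 1000 = 293.1570 * 804.1070 / 1000 = 235.7296 kg/day
Removed = Load_in * eff / 100 = 235.7296 * 70.1470 / 100 = 165.3572 kg/day
Load_out = Load_in - Removed = 235.7296 - 165.3572 = 70.3724 kg/day


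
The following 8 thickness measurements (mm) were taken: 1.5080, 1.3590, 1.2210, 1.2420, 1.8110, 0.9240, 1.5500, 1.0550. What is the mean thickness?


Formula: Average = sum / n
Substituting: Average = 10.6700 / 8
Result: 1.3337 mm


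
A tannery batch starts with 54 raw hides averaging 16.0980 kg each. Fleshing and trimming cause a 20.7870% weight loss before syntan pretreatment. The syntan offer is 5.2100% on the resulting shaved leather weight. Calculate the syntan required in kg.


Total_raw = N * avg_wt = 54 * 16.0980 = 869.2920 kg
Substrate = Total_raw * (1 - loss/100) = 869.2920 * (1 - 20.7870/100) = 688.5923 kg
Syntan = Substrate * pct / 100 = 688.5923 * 5.2100 / 100 = 35.8757 kg


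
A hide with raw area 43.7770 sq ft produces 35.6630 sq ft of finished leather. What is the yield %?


Formula: Yield = finished / raw * 100
Substituting: Yield = 35.6630 / 43.7770 * 100
Result: 81.4652 %


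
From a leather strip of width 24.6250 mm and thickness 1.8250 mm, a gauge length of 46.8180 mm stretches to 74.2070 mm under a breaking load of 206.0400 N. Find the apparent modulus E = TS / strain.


TS = F / (w * t) = 206.0400 / (24.6250 * 1.8250) = 4.5847 N/mm^2
strain = (Lf - L0) / L0 = (74.2070 - 46.8180) / 46.8180 = 0.5850
E = TS / strain = 4.5847 / 0.5850 = 7.8370 N/mm^2


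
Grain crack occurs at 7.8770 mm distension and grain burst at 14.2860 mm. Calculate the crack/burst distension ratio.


Formula: Ratio = crack / burst
Substituting: Ratio = 7.8770 / 14.2860
Result: 0.5514


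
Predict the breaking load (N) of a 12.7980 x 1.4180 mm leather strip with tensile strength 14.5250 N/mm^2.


Formula: F = TS * w * t
Substituting: F = 14.5250 * 12.7980 * 1.4180
Result: 263.5934 N


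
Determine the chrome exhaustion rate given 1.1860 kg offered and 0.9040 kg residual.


Formula: Uptake = (offered - residual) / offered * 100
Substituting: Uptake = (1.1860 - 0.9040) / 1.1860 * 100
Result: 23.7774 %


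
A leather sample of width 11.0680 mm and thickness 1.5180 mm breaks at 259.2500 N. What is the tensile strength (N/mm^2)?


Formula: TS = force / (width * thickness)
Substituting: TS = 259.2500 / (11.0680 * 1.5180)
Result: 15.4304 N/mm^2


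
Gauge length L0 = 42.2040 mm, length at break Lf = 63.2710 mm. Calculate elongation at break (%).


Formula: Elongation = (Lf - L0) / L0 * 100
Substituting: Elongation = (63.2710 - 42.2040) / 42.2040 * 100
Result: 49.9171 %


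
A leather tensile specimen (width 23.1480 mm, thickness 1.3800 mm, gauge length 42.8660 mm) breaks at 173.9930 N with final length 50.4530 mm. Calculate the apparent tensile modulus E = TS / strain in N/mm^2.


TS = F / (w * t) = 173.9930 / (23.1480 * 1.3800) = 5.4468 N/mm^2
strain = (Lf - L0) / L0 = (50.4530 - 42.8660) / 42.8660 = 0.1770
E = TS / strain = 5.4468 / 0.1770 = 30.7739 N/mm^2


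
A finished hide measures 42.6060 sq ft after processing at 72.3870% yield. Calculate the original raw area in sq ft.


Formula: raw = finished * 100 / yield
Substituting: raw = 42.6060 * 100 / 72.3870
Result: 58.8586 sq ft


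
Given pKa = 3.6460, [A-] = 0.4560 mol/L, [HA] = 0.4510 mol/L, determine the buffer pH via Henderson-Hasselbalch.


ratio = [A-] / [HA] = 0.4560 / 0.4510 = 1.0111
log10(ratio) = 0.0047883
pH = pKa + log10(ratio) = 3.6460 + 0.0047883 = 3.6508


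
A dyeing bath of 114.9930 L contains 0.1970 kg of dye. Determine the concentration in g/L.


Formula: Conc = dye_mass(kg) / volume(L) * 1000
Substituting: Conc = 0.1970 / 114.9930 * 1000
Result: 1.7131 g/L


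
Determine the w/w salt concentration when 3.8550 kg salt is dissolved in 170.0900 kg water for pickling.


Formula: Conc = salt / (water + salt) * 100
Substituting: Conc = 3.8550 / (170.0900 + 3.8550) * 100
Result: 2.2162 %


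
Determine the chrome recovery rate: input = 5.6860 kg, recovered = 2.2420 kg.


Formula: Recovery = recovered / input * 100
Substituting: Recovery = 2.2420 / 5.6860 * 100
Result: 39.4302 %


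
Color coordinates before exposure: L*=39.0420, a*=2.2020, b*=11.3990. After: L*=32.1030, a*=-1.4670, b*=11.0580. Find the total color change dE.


dL = -6.9390, da = -3.6690, db = -0.3410
dE = sqrt((-6.9390)^2 + (-3.6690)^2 + (-0.3410)^2) = 7.8567


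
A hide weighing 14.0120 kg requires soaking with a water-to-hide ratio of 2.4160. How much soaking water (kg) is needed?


Formula: Water = hide_weight * ratio
Substituting: Water = 14.0120 * 2.4160
Result: 33.8530 kg


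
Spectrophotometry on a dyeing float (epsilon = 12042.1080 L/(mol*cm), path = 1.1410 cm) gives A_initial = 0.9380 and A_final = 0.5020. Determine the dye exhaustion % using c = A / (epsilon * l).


c_initial = A_i / (epsilon * l) = 0.9380 / (12042.1080 * 1.1410) = 6.8268e-05 mol/L
c_final = A_f / (epsilon * l) = 0.5020 / (12042.1080 * 1.1410) = 3.6536e-05 mol/L
Exhaustion = (c_initial - c_final) / c_initial * 100 = (6.8268e-05 - 3.6536e-05) / 6.8268e-05 * 100 = 46.4819 %


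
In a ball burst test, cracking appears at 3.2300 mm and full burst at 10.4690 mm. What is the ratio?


Formula: Ratio = crack / burst
Substituting: Ratio = 3.2300 / 10.4690
Result: 0.3085


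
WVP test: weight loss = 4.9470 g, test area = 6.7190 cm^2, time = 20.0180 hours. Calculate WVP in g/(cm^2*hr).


Formula: WVP = loss / (area * time)
Substituting: WVP = 4.9470 / (6.7190 * 20.0180)
Result: 0.0367804 g/(cm^2*hr)


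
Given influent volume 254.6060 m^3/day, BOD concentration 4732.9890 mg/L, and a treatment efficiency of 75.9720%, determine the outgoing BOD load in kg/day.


Load_in = volume * conc / 1000 = 254.6060 * 4732.9890 / 1000 = 1205.0474 kg/day
Removed = Load_in * eff / 100 = 1205.0474 * 75.9720 / 100 = 915.4986 kg/day
Load_out = Load_in - Removed = 1205.0474 - 915.4986 = 289.5488 kg/day


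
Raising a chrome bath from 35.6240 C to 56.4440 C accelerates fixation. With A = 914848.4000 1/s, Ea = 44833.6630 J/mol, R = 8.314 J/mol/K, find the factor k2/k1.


T1 = 35.6240 + 273.15 = 308.7740 K; T2 = 56.4440 + 273.15 = 329.5940 K
k1 = A * exp(-Ea/(R*T1)) = 914848.4000 * exp(-44833.6630/(8.314*308.7740)) = 0.0238045 1/s
k2 = A * exp(-Ea/(R*T2)) = 914848.4000 * exp(-44833.6630/(8.314*329.5940)) = 0.0717421 1/s
k2/k1 = 0.0717421 / 0.0238045 = 3.0138


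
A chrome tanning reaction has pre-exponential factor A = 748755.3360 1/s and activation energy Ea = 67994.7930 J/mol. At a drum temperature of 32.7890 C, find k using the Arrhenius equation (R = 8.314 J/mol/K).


T_K = T_C + 273.15 = 32.7890 + 273.15 = 305.9390 K
exponent = -Ea / (R * T_K) = -67994.7930 / (8.314 * 305.9390) = -26.7320
k = A * exp(exponent) = 748755.3360 * exp(-26.7320) = 1.8399e-06 1/s


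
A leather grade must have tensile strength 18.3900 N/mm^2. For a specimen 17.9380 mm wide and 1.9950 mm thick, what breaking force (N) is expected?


Formula: F = TS * w * t
Substituting: F = 18.3900 * 17.9380 * 1.9950
Result: 658.1102 N


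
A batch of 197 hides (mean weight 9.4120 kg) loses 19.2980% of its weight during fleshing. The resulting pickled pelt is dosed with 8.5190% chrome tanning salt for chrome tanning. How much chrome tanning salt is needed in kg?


Total_raw = N * avg_wt = 197 * 9.4120 = 1854.1640 kg
Substrate = Total_raw * (1 - loss/100) = 1854.1640 * (1 - 19.2980/100) = 1496.3474 kg
Chrome = Substrate * pct / 100 = 1496.3474 * 8.5190 / 100 = 127.4738 kg


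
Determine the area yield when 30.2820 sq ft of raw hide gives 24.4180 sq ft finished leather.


Formula: Yield = finished / raw * 100
Substituting: Yield = 24.4180 / 30.2820 * 100
Result: 80.6354 %


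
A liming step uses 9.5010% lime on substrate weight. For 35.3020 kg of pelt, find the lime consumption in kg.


Formula: Lime = substrate * pct / 100
Substituting: Lime = 35.3020 * 9.5010 / 100
Result: 3.3540 kg


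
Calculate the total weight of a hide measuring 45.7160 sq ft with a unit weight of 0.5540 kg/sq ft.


Formula: Weight = area * weight_per_sqft
Substituting: Weight = 45.7160 * 0.5540
Result: 25.3267 kg


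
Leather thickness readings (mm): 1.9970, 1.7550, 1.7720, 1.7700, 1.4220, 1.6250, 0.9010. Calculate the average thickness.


Formula: Average = sum / n
Substituting: Average = 11.2420 / 7
Result: 1.6060 mm


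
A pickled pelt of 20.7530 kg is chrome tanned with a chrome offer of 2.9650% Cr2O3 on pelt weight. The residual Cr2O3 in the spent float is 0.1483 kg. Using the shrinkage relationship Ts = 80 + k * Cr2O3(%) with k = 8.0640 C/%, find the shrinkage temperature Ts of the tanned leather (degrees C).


Offered = pelt * offer_pct / 100 = 20.7530 * 2.9650 / 100 = 0.6153 kg
Uptake = offered - residual = 0.6153 - 0.1483 = 0.4670 kg
Cr2O3% on pelt = uptake / pelt * 100 = 0.4670 / 20.7530 * 100 = 2.2504 %
Ts = 80 + k * Cr2O3% = 80 + 8.0640 * 2.2504 = 98.1473 C


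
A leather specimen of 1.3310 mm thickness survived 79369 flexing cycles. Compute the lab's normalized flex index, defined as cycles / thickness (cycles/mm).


Formula: Index = cycles / thickness
Substituting: Index = 79369 / 1.3310
Result: 59631.1044 cycles/mm


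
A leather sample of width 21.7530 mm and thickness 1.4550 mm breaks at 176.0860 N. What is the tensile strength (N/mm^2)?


Formula: TS = force / (width * thickness)
Substituting: TS = 176.0860 / (21.7530 * 1.4550)
Result: 5.5634 N/mm^2


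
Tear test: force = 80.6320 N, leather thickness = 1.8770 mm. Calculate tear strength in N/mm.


Formula: Tear strength = force / thickness
Substituting: Tear strength = 80.6320 / 1.8770
Result: 42.9579 N/mm


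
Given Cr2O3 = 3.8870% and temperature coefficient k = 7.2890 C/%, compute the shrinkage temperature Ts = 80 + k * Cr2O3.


Formula: Ts = 80 + k * Cr2O3
Substituting: Ts = 80 + 7.2890 * 3.8870
Result: 108.3323 C


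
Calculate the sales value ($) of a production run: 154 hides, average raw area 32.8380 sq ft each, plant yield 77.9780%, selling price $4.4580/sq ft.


Raw_total = N * avg_area = 154 * 32.8380 = 5057.0520 sq ft
Finished = Raw_total * yield / 100 = 5057.0520 * 77.9780 / 100 = 3943.3880 sq ft
Value = Finished * price = 3943.3880 * 4.4580 = 17579.6237 $


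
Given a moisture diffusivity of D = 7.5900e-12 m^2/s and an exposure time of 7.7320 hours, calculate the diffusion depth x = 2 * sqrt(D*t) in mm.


t = 7.7320 hr * 3600 = 27835.2000 s
D * t = 7.5900e-12 * 27835.2000 = 2.1127e-07
x = 2 * sqrt(D*t) = 2 * sqrt(2.1127e-07) = 9.1928e-04 m = 0.9193 mm


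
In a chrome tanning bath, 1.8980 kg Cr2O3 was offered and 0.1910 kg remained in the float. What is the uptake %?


Formula: Uptake = (offered - residual) / offered * 100
Substituting: Uptake = (1.8980 - 0.1910) / 1.8980 * 100
Result: 89.9368 %


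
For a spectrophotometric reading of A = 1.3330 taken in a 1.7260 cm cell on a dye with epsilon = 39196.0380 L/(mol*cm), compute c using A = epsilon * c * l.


Formula: c = A / (epsilon * l)
Substituting: c = 1.3330 / (39196.0380 * 1.7260)
Result: 1.9704e-05 mol/L


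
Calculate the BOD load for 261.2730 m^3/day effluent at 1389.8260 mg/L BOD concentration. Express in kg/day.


Formula: BOD_load = volume * conc / 1000
Substituting: BOD_load = 261.2730 * 1389.8260 / 1000
Result: 363.1240 kg/day


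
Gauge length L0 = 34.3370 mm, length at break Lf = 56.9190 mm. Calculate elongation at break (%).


Formula: Elongation = (Lf - L0) / L0 * 100
Substituting: Elongation = (56.9190 - 34.3370) / 34.3370 * 100
Result: 65.7658 %


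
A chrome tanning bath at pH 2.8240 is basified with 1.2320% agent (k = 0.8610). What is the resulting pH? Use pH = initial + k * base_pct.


Formula: pH_final = pH_initial + k * base_pct
Substituting: pH_final = 2.8240 + 0.8610 * 1.2320
Result: 3.8848


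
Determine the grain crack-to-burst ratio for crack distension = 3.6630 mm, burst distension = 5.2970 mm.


Formula: Ratio = crack / burst
Substituting: Ratio = 3.6630 / 5.2970
Result: 0.6915


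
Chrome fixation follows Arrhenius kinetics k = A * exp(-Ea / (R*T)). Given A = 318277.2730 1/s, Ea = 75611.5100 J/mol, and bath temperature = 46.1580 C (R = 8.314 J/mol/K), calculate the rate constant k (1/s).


T_K = T_C + 273.15 = 46.1580 + 273.15 = 319.3080 K
exponent = -Ea / (R * T_K) = -75611.5100 / (8.314 * 319.3080) = -28.4818
k = A * exp(exponent) = 318277.2730 * exp(-28.4818) = 1.3592e-07 1/s


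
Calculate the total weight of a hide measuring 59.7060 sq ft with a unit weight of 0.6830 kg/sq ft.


Formula: Weight = area * weight_per_sqft
Substituting: Weight = 59.7060 * 0.6830
Result: 40.7792 kg


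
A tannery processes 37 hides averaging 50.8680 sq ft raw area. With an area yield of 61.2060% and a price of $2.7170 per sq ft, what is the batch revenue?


Raw_total = N * avg_area = 37 * 50.8680 = 1882.1160 sq ft
Finished = Raw_total * yield / 100 = 1882.1160 * 61.2060 / 100 = 1151.9679 sq ft
Value = Finished * price = 1151.9679 * 2.7170 = 3129.8968 $


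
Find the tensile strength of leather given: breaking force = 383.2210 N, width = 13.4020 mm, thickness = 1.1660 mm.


Formula: TS = force / (width * thickness)
Substituting: TS = 383.2210 / (13.4020 * 1.1660)
Result: 24.5234 N/mm^2


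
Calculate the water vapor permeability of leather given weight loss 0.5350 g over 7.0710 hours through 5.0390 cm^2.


Formula: WVP = loss / (area * time)
Substituting: WVP = 0.5350 / (5.0390 * 7.0710)
Result: 0.0150151 g/(cm^2*hr)


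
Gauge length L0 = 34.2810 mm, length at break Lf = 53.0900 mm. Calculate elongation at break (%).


Formula: Elongation = (Lf - L0) / L0 * 100
Substituting: Elongation = (53.0900 - 34.2810) / 34.2810 * 100
Result: 54.8671 %


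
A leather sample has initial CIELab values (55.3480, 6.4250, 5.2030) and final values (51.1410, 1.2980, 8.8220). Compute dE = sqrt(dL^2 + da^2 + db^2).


dL = -4.2070, da = -5.1270, db = 3.6190
dE = sqrt((-4.2070)^2 + (-5.1270)^2 + 3.6190^2) = 7.5553


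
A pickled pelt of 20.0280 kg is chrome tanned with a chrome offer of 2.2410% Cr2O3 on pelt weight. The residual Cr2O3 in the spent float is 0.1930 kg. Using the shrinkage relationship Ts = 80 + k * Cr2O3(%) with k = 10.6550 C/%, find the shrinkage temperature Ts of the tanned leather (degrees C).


Offered = pelt * offer_pct / 100 = 20.0280 * 2.2410 / 100 = 0.4488 kg
Uptake = offered - residual = 0.4488 - 0.1930 = 0.2558 kg
Cr2O3% on pelt = uptake / pelt * 100 = 0.2558 / 20.0280 * 100 = 1.2773 %
Ts = 80 + k * Cr2O3% = 80 + 10.6550 * 1.2773 = 93.6102 C


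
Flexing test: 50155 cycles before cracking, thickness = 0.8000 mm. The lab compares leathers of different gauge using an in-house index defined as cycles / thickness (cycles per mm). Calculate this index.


Formula: Index = cycles / thickness
Substituting: Index = 50155 / 0.8000
Result: 62693.7500 cycles/mm


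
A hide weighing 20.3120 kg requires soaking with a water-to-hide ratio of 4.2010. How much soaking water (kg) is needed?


Formula: Water = hide_weight * ratio
Substituting: Water = 20.3120 * 4.2010
Result: 85.3307 kg


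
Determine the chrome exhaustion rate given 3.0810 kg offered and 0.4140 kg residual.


Formula: Uptake = (offered - residual) / offered * 100
Substituting: Uptake = (3.0810 - 0.4140) / 3.0810 * 100
Result: 86.5628 %


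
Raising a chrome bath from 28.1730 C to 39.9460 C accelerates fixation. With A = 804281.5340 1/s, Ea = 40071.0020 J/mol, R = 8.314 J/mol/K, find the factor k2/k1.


T1 = 28.1730 + 273.15 = 301.3230 K; T2 = 39.9460 + 273.15 = 313.0960 K
k1 = A * exp(-Ea/(R*T1)) = 804281.5340 * exp(-40071.0020/(8.314*301.3230)) = 0.0909514 1/s
k2 = A * exp(-Ea/(R*T2)) = 804281.5340 * exp(-40071.0020/(8.314*313.0960)) = 0.1660 1/s
k2/k1 = 0.1660 / 0.0909514 = 1.8248


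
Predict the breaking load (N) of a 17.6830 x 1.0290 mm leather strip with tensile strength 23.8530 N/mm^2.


Formula: F = TS * w * t
Substituting: F = 23.8530 * 17.6830 * 1.0290
Result: 434.0246 N


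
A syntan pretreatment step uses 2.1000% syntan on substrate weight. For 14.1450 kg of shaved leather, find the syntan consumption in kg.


Formula: Syntan = substrate * pct / 100
Substituting: Syntan = 14.1450 * 2.1000 / 100
Result: 0.2970 kg


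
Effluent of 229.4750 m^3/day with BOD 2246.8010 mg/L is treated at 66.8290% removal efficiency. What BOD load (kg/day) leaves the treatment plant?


Load_in = volume * conc / 1000 = 229.4750 * 2246.8010 / 1000 = 515.5847 kg/day
Removed = Load_in * eff / 100 = 515.5847 * 66.8290 / 100 = 344.5601 kg/day
Load_out = Load_in - Removed = 515.5847 - 344.5601 = 171.0246 kg/day


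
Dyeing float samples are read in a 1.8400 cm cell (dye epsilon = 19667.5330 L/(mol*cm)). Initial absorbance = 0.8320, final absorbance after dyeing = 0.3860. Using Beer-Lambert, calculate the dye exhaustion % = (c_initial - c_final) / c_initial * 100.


c_initial = A_i / (epsilon * l) = 0.8320 / (19667.5330 * 1.8400) = 2.2991e-05 mol/L
c_final = A_f / (epsilon * l) = 0.3860 / (19667.5330 * 1.8400) = 1.0666e-05 mol/L
Exhaustion = (c_initial - c_final) / c_initial * 100 = (2.2991e-05 - 1.0666e-05) / 2.2991e-05 * 100 = 53.6058 %


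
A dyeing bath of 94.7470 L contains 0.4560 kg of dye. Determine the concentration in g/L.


Formula: Conc = dye_mass(kg) / volume(L) * 1000
Substituting: Conc = 0.4560 / 94.7470 * 1000
Result: 4.8128 g/L


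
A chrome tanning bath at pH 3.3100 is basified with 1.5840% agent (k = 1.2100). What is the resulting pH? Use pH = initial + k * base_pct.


Formula: pH_final = pH_initial + k * base_pct
Substituting: pH_final = 3.3100 + 1.2100 * 1.5840
Result: 5.2266


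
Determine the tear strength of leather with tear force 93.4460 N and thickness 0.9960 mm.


Formula: Tear strength = force / thickness
Substituting: Tear strength = 93.4460 / 0.9960
Result: 93.8213 N/mm


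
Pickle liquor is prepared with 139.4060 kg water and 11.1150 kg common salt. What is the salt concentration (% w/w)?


Formula: Conc = salt / (water + salt) * 100
Substituting: Conc = 11.1150 / (139.4060 + 11.1150) * 100
Result: 7.3844 %


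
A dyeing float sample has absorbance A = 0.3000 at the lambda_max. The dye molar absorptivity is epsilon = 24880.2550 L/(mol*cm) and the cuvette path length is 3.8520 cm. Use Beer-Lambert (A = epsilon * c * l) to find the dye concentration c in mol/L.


Formula: c = A / (epsilon * l)
Substituting: c = 0.3000 / (24880.2550 * 3.8520)
Result: 3.1303e-06 mol/L


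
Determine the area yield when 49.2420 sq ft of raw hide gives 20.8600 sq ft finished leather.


Formula: Yield = finished / raw * 100
Substituting: Yield = 20.8600 / 49.2420 * 100
Result: 42.3622 %


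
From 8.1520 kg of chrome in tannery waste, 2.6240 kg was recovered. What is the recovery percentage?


Formula: Recovery = recovered / input * 100
Substituting: Recovery = 2.6240 / 8.1520 * 100
Result: 32.1884 %


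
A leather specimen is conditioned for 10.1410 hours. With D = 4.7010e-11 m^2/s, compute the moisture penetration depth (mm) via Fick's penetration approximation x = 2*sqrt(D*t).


t = 10.1410 hr * 3600 = 36507.6000 s
D * t = 4.7010e-11 * 36507.6000 = 1.7162e-06
x = 2 * sqrt(D*t) = 2 * sqrt(1.7162e-06) = 0.00262009 m = 2.6201 mm


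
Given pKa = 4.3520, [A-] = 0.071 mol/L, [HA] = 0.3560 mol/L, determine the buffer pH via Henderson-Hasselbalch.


ratio = [A-] / [HA] = 0.071 / 0.3560 = 0.1994
log10(ratio) = -0.7002
pH = pKa + log10(ratio) = 4.3520 - 0.7002 = 3.6518


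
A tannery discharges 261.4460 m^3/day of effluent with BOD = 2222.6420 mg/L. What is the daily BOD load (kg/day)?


Formula: BOD_load = volume * conc / 1000
Substituting: BOD_load = 261.4460 * 2222.6420 / 1000
Result: 581.1009 kg/day


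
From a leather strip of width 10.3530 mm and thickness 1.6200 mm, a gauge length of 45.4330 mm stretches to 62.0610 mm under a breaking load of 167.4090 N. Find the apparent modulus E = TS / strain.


TS = F / (w * t) = 167.4090 / (10.3530 * 1.6200) = 9.9815 N/mm^2
strain = (Lf - L0) / L0 = (62.0610 - 45.4330) / 45.4330 = 0.3660
E = TS / strain = 9.9815 / 0.3660 = 27.2728 N/mm^2


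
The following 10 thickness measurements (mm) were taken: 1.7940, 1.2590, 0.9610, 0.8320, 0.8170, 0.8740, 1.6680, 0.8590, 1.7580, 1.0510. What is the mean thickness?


Formula: Average = sum / n
Substituting: Average = 11.8730 / 10
Result: 1.1873 mm


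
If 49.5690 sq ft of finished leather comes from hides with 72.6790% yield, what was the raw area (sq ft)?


Formula: raw = finished * 100 / yield
Substituting: raw = 49.5690 * 100 / 72.6790
Result: 68.2026 sq ft


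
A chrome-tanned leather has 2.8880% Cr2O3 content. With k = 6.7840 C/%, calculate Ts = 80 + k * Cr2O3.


Formula: Ts = 80 + k * Cr2O3
Substituting: Ts = 80 + 6.7840 * 2.8880
Result: 99.5922 C


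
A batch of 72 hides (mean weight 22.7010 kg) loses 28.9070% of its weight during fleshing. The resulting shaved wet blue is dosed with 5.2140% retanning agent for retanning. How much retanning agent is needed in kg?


Total_raw = N * avg_wt = 72 * 22.7010 = 1634.4720 kg
Substrate = Total_raw * (1 - loss/100) = 1634.4720 * (1 - 28.9070/100) = 1161.9952 kg
Retan = Substrate * pct / 100 = 1161.9952 * 5.2140 / 100 = 60.5864 kg
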